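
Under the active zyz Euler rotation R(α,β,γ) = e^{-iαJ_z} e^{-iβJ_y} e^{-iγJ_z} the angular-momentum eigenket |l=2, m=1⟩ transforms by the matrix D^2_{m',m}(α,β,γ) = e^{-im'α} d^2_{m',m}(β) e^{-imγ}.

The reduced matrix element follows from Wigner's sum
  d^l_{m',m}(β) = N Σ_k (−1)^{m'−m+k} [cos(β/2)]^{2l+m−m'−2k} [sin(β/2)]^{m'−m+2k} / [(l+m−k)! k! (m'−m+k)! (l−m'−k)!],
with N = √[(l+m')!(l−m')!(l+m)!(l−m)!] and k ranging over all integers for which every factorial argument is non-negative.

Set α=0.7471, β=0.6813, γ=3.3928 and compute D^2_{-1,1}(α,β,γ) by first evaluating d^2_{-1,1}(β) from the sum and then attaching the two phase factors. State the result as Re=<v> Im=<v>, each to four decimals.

Re=-0.2507 Im=-0.1356

D^2_{-1,1}(0.7471,0.6813,3.3928) = e^{-i·-1·0.7471}·d^2_{-1,1}(0.6813)·e^{-i·1·3.3928}. Compute d first:
c=cos(0.6813/2)=0.942538, s=sin(0.6813/2)=0.334100; N=√[1·6·6·1]=6.000000
Admissible k: 2..3 (factorial args all ≥0)
  k=2: (−1)^0·6.0000/(2)·0.9425^2·0.3341^2 = +0.297489
  k=3: (−1)^1·6.0000/(6)·0.9425^0·0.3341^4 = -0.012460
d^2_{-1,1}(0.6813) = +0.297489 -0.012460 = +0.285030
D = (+0.733663+0.679514i)·(+0.285030)·(-0.968613+0.248574i) = -0.250696-0.135622i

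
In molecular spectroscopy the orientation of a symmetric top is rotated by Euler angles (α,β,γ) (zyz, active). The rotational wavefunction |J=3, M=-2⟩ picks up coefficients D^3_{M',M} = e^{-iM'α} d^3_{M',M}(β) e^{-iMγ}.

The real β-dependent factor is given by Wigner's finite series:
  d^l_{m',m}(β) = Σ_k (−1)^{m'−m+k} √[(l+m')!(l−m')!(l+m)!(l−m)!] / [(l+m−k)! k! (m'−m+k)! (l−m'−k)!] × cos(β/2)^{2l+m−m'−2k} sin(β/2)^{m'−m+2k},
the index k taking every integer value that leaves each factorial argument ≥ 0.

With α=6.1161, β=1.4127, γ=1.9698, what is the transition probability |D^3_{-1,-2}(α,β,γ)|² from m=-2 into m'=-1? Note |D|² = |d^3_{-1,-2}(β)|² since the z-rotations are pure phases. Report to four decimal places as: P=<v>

P=0.0568

D^3_{-1,-2}(6.1161,1.4127,1.9698) = e^{-i·-1·6.1161}·d^3_{-1,-2}(1.4127)·e^{-i·-2·1.9698}. Compute d first:
With c≡cos(β/2)=0.760736 and s≡sin(β/2)=0.649061, N=[2·24·1·120]^{1/2}=75.894664
The bounds max(0,m−m')=0 and min(l+m,l−m')=1 give 2 terms
  k=0: (−1)^1·75.8947/(24)·0.7607^5·0.6491^1 = -0.522945
  k=1: (−1)^2·75.8947/(12)·0.7607^3·0.6491^3 = +0.761359
d^3_{-1,-2}(1.4127) = -0.522945 +0.761359 = +0.238414
|D^3_{-1,-2}|² = |d^3_{-1,-2}(β)|² = (+0.238414)² = 0.056841 (the z-rotation phases have unit modulus)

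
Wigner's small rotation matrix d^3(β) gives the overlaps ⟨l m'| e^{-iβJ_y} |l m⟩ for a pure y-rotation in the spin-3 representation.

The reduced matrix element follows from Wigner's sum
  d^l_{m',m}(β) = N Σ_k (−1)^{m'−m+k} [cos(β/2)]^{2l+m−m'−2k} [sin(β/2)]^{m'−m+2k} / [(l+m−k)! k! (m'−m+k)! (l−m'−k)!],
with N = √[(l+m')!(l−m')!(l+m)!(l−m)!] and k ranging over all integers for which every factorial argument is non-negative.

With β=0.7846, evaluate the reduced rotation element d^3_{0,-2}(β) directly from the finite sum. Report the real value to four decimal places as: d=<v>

d=0.4837

d^3_{0,-2}(β=0.7846) via Wigner's sum:
With c≡cos(β/2)=0.924032 and s≡sin(β/2)=0.382315, N=[6·6·1·120]^{1/2}=65.726707
k∈{0,1} keeps every argument non-negative
  k=0: (−1)^2·65.7267/(12)·0.9240^4·0.3823^2 = +0.583648
  k=1: (−1)^3·65.7267/(12)·0.9240^2·0.3823^4 = -0.099912
d^3_{0,-2}(0.7846) = +0.583648 -0.099912 = +0.483736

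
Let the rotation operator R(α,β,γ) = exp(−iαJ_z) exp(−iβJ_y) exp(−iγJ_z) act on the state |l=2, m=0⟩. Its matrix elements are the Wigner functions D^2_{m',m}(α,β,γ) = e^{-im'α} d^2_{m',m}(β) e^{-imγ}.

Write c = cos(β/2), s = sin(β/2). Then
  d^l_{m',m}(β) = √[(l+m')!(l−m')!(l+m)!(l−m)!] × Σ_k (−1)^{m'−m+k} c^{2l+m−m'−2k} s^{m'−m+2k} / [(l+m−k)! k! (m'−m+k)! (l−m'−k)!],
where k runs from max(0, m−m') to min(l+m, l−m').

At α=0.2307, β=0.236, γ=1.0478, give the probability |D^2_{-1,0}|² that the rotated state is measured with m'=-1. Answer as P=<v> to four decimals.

P=0.0775

First d^2_{-1,0}(β=0.236), then the phase factors e^{-i(-1)α} and e^{-i(0)γ}:
Half-angle: c=0.993046, s=0.117726. N=√(1·6·2·2)=4.898979
The bounds max(0,m−m')=1 and min(l+m,l−m')=2 give 2 terms
  k=1: (−1)^0·4.8990/(2)·0.9930^3·0.1177^1 = +0.282395
  k=2: (−1)^1·4.8990/(2)·0.9930^1·0.1177^3 = -0.003969
d^2_{-1,0}(0.236) = +0.282395 -0.003969 = +0.278426
|D^2_{-1,0}|² = |d^2_{-1,0}(β)|² = (+0.278426)² = 0.077521 (the z-rotation phases have unit modulus)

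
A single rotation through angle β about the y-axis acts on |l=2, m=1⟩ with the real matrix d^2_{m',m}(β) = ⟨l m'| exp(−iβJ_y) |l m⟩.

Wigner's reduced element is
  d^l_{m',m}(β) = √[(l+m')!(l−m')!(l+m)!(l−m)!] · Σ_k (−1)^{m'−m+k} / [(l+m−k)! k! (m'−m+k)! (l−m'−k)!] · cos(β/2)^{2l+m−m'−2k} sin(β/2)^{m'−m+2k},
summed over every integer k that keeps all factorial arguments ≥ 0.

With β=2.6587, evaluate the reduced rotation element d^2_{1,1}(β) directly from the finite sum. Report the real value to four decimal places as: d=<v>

d=-0.1584

d^2_{1,1}(β=2.6587) via Wigner's sum:
With c≡cos(β/2)=0.239107 and s≡sin(β/2)=0.970993, N=[6·1·6·1]^{1/2}=6.000000
Admissible k: 0..1 (factorial args all ≥0)
  k=0: (−1)^0·6.0000/(6)·0.2391^4·0.9710^0 = +0.003269
  k=1: (−1)^1·6.0000/(2)·0.2391^2·0.9710^2 = -0.161711
d^2_{1,1}(2.6587) = +0.003269 -0.161711 = -0.158442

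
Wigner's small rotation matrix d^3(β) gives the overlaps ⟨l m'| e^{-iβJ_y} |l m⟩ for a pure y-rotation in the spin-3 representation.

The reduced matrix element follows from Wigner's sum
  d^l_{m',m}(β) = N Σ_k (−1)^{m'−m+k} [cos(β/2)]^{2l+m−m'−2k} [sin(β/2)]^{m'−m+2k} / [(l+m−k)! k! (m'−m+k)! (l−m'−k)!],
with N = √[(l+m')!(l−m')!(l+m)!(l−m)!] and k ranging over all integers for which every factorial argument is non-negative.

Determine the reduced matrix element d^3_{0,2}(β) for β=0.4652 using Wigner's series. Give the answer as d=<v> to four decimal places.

d=0.2463

d^3_{0,2}(β=0.4652) via Wigner's sum:
With c≡cos(β/2)=0.973070 and s≡sin(β/2)=0.230508, N=[6·6·120·1]^{1/2}=65.726707
The bounds max(0,m−m')=2 and min(l+m,l−m')=3 give 2 terms
  k=2: (−1)^0·65.7267/(12)·0.9731^4·0.2305^2 = +0.260922
  k=3: (−1)^1·65.7267/(12)·0.9731^2·0.2305^4 = -0.014642
d^3_{0,2}(0.4652) = +0.260922 -0.014642 = +0.246280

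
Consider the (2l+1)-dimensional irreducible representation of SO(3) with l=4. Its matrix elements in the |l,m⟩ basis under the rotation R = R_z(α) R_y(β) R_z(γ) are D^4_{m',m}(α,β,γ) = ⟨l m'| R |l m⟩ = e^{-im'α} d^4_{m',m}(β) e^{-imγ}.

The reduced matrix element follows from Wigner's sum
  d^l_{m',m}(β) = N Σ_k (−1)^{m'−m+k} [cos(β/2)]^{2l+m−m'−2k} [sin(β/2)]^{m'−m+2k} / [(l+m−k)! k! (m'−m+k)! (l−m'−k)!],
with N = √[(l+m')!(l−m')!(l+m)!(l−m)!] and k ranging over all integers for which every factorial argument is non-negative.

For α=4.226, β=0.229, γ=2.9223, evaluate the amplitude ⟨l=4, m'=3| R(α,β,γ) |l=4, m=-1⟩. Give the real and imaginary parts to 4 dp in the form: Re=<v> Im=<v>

Re=-0.0021 Im=0.0007

First d^4_{3,-1}(β=0.229), then the phase factors e^{-i(3)α} and e^{-i(-1)γ}:
Half-angle: c=0.993452, s=0.114250. N=√(5040·1·6·120)=1904.940944
k∈{0,1} keeps every argument non-negative
  k=0: (−1)^4·1904.9409/(144)·0.9935^4·0.1142^4 = +0.002195
  k=1: (−1)^5·1904.9409/(240)·0.9935^2·0.1142^6 = -0.000017
d^4_{3,-1}(0.229) = +0.002195 -0.000017 = +0.002178
Attach z-rotation phases: D = e^{-i(3)(4.226)}·(+0.002178)·e^{-i(-1)(2.9223)} = -0.002060+0.000708i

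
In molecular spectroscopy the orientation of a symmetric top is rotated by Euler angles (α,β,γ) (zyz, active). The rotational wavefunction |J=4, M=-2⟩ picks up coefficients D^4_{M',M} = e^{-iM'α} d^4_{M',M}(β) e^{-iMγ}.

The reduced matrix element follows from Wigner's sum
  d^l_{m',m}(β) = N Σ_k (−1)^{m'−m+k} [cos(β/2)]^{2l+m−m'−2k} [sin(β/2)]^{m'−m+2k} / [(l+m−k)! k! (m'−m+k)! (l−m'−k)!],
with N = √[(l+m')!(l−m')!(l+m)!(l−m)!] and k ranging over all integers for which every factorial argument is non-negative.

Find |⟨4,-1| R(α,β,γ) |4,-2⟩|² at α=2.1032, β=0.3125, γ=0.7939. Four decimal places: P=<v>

D^4_{-1,-2}(2.1032,0.3125,0.7939) = e^{-i·-1·2.1032}·d^4_{-1,-2}(0.3125)·e^{-i·-2·0.7939}. Compute d first:
c=cos(0.3125/2)=0.987818, s=sin(0.3125/2)=0.155615; N=√[6·120·2·720]=1018.233765
k∈{0,1,2} keeps every argument non-negative
  k=0: (−1)^1·1018.2338/(240)·0.9878^7·0.1556^1 = -0.605934
  k=1: (−1)^2·1018.2338/(48)·0.9878^5·0.1556^3 = +0.075187
  k=2: (−1)^3·1018.2338/(72)·0.9878^3·0.1556^5 = -0.001244
d^4_{-1,-2}(0.3125) = -0.605934 +0.075187 -0.001244 = -0.531991
|D^4_{-1,-2}|² = |d^4_{-1,-2}(β)|² = (-0.531991)² = 0.283014 (the z-rotation phases have unit modulus)

P=0.2830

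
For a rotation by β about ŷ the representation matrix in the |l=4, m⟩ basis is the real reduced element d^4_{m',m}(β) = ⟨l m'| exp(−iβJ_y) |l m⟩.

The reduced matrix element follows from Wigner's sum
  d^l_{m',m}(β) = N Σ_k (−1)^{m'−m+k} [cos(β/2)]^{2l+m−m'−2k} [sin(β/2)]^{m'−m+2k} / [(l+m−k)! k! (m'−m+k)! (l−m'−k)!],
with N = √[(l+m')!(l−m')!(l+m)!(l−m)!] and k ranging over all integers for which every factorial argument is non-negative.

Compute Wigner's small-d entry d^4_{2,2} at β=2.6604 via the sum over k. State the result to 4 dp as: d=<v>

d^4_{2,2}(β=2.6604) via Wigner's sum:
Half-angle: c=0.238282, s=0.971196. N=√(720·2·720·2)=1440.000000
k: max(0,(2)−(2))=0 … min(4+(2),4−(2))=2
  k=0: (−1)^0·1440.0000/(1440)·0.2383^8·0.9712^0 = +0.000010
  k=1: (−1)^1·1440.0000/(120)·0.2383^6·0.9712^2 = -0.002072
  k=2: (−1)^2·1440.0000/(96)·0.2383^4·0.9712^4 = +0.043021
d^4_{2,2}(2.6604) = +0.000010 -0.002072 +0.043021 = +0.040960

d=0.0410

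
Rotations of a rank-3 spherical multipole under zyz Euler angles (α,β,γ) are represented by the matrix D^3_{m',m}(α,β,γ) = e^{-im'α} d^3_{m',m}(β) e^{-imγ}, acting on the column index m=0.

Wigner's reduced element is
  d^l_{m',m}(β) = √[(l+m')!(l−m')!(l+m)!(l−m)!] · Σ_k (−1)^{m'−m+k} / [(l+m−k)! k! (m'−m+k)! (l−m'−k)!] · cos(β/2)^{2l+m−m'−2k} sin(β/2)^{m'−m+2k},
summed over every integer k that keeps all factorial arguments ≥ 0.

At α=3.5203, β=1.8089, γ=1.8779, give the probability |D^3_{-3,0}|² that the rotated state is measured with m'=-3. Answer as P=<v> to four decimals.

First d^3_{-3,0}(β=1.8089), then the phase factors e^{-i(-3)α} and e^{-i(0)γ}:
Half-angle: c=0.618118, s=0.786085. N=√(1·720·6·6)=160.996894
k: max(0,(0)−(-3))=3 … min(3+(0),3−(-3))=3
  k=3: (−1)^0·160.9969/(36)·0.6181^3·0.7861^3 = +0.513025
d^3_{-3,0}(1.8089) = +0.513025
|D^3_{-3,0}|² = |d^3_{-3,0}(β)|² = (+0.513025)² = 0.263194 (the z-rotation phases have unit modulus)

P=0.2632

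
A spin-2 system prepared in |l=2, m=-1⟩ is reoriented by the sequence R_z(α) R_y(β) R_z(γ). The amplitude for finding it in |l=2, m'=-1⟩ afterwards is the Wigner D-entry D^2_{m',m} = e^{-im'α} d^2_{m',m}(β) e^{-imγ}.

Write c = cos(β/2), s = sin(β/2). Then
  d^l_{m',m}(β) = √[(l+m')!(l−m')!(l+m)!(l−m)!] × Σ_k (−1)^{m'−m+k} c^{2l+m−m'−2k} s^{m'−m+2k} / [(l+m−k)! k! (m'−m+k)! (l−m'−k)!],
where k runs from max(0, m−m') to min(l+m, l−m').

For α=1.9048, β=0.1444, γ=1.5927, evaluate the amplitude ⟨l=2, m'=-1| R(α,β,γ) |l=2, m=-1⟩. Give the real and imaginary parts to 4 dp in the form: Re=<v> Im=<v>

Split into d^2_{-1,-1}(β=0.1444) × two z-phases.
With c≡cos(β/2)=0.997395 and s≡sin(β/2)=0.072137, N=[1·6·1·6]^{1/2}=6.000000
k∈{0,1} keeps every argument non-negative
  k=0: (−1)^0·6.0000/(6)·0.9974^4·0.0721^0 = +0.989620
  k=1: (−1)^1·6.0000/(2)·0.9974^2·0.0721^2 = -0.015530
d^2_{-1,-1}(0.1444) = +0.989620 -0.015530 = +0.974089
D = (-0.327828+0.944737i)·(+0.974089)·(-0.021902+0.999760i) = -0.913044-0.339413i

Re=-0.9130 Im=-0.3394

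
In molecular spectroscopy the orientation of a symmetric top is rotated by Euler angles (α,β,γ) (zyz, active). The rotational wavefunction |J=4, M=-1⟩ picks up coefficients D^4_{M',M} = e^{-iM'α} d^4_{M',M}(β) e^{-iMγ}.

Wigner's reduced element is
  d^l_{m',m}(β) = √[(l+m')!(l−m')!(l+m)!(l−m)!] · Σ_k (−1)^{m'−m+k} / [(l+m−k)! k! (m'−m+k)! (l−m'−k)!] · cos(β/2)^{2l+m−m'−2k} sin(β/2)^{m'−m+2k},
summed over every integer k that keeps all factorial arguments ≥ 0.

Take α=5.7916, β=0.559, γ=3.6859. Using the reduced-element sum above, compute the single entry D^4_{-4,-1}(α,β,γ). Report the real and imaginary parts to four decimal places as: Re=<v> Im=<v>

First d^4_{-4,-1}(β=0.559), then the phase factors e^{-i(-4)α} and e^{-i(-1)γ}:
c=cos(0.559/2)=0.961193, s=sin(0.559/2)=0.275875; N=√[1·40320·6·120]=5387.986637
Admissible k: 3..3 (factorial args all ≥0)
  k=3: (−1)^0·5387.9866/(720)·0.9612^5·0.2759^3 = +0.128910
d^4_{-4,-1}(0.559) = +0.128910
Phases: e^{-i·(-4)·5.7916}=-0.385311-0.922787i, e^{-i·(-1)·3.6859}=-0.855486-0.517826i ⇒ D=-0.019106+0.127486i

Re=-0.0191 Im=0.1275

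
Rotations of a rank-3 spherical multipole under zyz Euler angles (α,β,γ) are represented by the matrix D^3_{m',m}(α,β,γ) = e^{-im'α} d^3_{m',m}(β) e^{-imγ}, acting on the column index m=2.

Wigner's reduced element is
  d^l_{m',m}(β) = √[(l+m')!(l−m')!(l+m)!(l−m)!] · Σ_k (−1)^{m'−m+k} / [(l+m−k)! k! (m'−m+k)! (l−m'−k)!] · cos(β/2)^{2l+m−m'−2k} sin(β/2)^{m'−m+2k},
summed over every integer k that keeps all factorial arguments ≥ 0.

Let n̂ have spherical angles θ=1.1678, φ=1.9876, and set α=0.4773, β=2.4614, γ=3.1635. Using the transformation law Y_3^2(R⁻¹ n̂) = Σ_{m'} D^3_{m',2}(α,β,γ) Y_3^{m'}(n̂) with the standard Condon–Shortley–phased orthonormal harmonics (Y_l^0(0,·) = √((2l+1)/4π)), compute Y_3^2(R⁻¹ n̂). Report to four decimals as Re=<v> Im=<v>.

Need the full column D^3_{m',2} for m'=−3..3 at α=0.4773, β=2.4614, γ=3.1635.
cos(β/2)=0.333578, sin(β/2)=0.942723
d^3_{-3,2}: single k=5 term ⇒ +0.608404;  D = +0.110545+0.598277i
d^3_{-2,2}: k∈[4..5] ⇒ +0.439441 -0.701945 = -0.262505;  D = -0.160948-0.207375i
d^3_{-1,2}: k∈[3..4] ⇒ +0.196686 -0.785447 = -0.588761;  D = -0.534305-0.247301i
d^3_{0,2}: k∈[2..3] ⇒ +0.060272 -0.481383 = -0.421111;  D = -0.420707+0.018445i
d^3_{1,2}: k∈[1..2] ⇒ +0.012313 -0.196686 = -0.184373;  D = -0.159900+0.091789i
d^3_{2,2}: k∈[0..1] ⇒ +0.001378 -0.055021 = -0.053643;  D = -0.029055+0.045093i
d^3_{3,2}: single k=0 term ⇒ -0.009538;  D = -0.000905+0.009495i
Y_3^{m'}(θ=1.1678,φ=1.9876) and Σ D·Y over m':
  (+0.1105+0.5983i)·(+0.3082+0.1023i)  (-0.1609-0.2074i)·(-0.2280+0.2511i)  (-0.5343-0.2473i)·(+0.0278+0.0628i)  (-0.4207+0.0184i)·(-0.3265+0.0000i)  (-0.1599+0.0918i)·(-0.0278+0.0628i)  (-0.0291+0.0451i)·(-0.2280-0.2511i)  (-0.0009+0.0095i)·(-0.3082+0.1023i)
Y_3^2(R⁻¹ n̂) = +0.215622+0.137543i

Re=0.2156 Im=0.1375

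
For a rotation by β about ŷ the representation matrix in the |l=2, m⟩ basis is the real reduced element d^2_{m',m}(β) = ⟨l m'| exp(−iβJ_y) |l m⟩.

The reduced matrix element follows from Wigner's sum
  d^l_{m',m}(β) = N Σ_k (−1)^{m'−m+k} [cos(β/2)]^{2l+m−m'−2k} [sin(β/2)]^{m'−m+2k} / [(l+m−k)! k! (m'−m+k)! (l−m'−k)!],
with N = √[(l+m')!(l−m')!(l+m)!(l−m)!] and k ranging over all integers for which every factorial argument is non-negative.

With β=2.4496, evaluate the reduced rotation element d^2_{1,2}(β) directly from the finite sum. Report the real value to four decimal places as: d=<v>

d^2_{1,2}(β=2.4496) via Wigner's sum:
Half-angle: c=0.339134, s=0.940738. N=√(6·1·24·1)=12.000000
k: max(0,(2)−(1))=1 … min(2+(2),2−(1))=1
  k=1: (−1)^0·12.0000/(6)·0.3391^3·0.9407^1 = +0.073386
d^2_{1,2}(2.4496) = +0.073386

d=0.0734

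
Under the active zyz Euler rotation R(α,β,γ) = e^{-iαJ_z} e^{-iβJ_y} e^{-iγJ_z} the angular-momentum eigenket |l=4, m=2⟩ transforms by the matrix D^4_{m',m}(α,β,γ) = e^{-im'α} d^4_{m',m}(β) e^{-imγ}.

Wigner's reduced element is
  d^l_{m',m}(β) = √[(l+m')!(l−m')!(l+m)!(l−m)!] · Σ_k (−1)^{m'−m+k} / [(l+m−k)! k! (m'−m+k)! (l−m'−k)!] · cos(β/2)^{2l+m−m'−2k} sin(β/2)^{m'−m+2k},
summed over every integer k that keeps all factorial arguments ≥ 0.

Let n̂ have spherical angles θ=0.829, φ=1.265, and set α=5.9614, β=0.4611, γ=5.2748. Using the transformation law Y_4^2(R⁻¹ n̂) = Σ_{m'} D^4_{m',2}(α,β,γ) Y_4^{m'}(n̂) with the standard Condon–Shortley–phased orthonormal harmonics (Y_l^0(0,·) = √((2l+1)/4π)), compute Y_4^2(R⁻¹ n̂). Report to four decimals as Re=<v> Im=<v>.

Need the full column D^4_{m',2} for m'=−4..4 at α=5.9614, β=0.4611, γ=5.2748.
cos(β/2)=0.973541, sin(β/2)=0.228513
d^4_{-4,2}: single k=6 term ⇒ +0.000714;  D = +0.000532+0.000476i
d^4_{-3,2}: k∈[5..6] ⇒ +0.006454 -0.000119 = +0.006335;  D = +0.003144+0.005500i
d^4_{-2,2}: k∈[4..6] ⇒ +0.036741 -0.001619 +0.000007 = +0.035129;  D = +0.006896+0.034446i
d^4_{-1,2}: k∈[3..5] ⇒ +0.147577 -0.012196 +0.000134 = +0.135515;  D = -0.016786+0.134472i
d^4_{0,2}: k∈[2..4] ⇒ +0.421763 -0.061966 +0.001280 = +0.361077;  D = -0.155746+0.325761i
d^4_{1,2}: k∈[1..3] ⇒ +0.803575 -0.221366 +0.008131 = +0.590340;  D = -0.410006+0.424731i
d^4_{2,2}: k∈[0..2] ⇒ +0.806926 -0.533492 +0.036741 = +0.310174;  D = -0.274944+0.143576i
d^4_{3,2}: k∈[0..1] ⇒ -0.708687 +0.117136 = -0.591551;  D = +0.584046-0.093933i
d^4_{4,2}: single k=0 term ⇒ +0.235248;  D = -0.232156-0.038018i
Y_4^{m'}(θ=0.829,φ=1.265) and Σ D·Y over m':
  (+0.0005+0.0005i)·(+0.0445+0.1229i)  (+0.0031+0.0055i)·(-0.2691+0.2060i)  (+0.0069+0.0344i)·(-0.3268-0.2292i)  (-0.0168+0.1345i)·(+0.0138-0.0439i)  (-0.1557+0.3258i)·(-0.3598+0.0000i)  (-0.4100+0.4247i)·(-0.0138-0.0439i)  (-0.2749+0.1436i)·(-0.3268+0.2292i)  (+0.5840-0.0939i)·(+0.2691+0.2060i)  (-0.2322-0.0380i)·(+0.0445-0.1229i)
Y_4^2(R⁻¹ n̂) = +0.308072-0.104144i

Re=0.3081 Im=-0.1041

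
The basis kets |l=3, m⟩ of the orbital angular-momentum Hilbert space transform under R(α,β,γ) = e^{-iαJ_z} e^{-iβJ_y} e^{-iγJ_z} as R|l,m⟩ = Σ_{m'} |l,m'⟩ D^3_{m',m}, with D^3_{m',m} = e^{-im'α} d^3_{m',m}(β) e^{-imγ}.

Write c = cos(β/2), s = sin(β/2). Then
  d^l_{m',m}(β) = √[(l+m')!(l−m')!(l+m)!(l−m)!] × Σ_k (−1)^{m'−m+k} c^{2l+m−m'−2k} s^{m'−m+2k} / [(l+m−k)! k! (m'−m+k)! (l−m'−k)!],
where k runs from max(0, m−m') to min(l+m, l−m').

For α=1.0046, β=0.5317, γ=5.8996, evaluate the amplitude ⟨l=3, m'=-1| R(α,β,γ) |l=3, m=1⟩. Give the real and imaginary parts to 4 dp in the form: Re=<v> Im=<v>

D^3_{-1,1}(1.0046,0.5317,5.8996) = e^{-i·-1·1.0046}·d^3_{-1,1}(0.5317)·e^{-i·1·5.8996}. Compute d first:
c=cos(0.5317/2)=0.964870, s=sin(0.5317/2)=0.262730; N=√[2·24·24·2]=48.000000
k: max(0,(1)−(-1))=2 … min(3+(1),3−(-1))=4
  k=2: (−1)^0·48.0000/(8)·0.9649^4·0.2627^2 = +0.358958
  k=3: (−1)^1·48.0000/(6)·0.9649^2·0.2627^4 = -0.035486
  k=4: (−1)^2·48.0000/(48)·0.9649^0·0.2627^6 = +0.000329
d^3_{-1,1}(0.5317) = +0.358958 -0.035486 +0.000329 = +0.323800
D = (+0.536426+0.843947i)·(+0.323800)·(+0.927329+0.374248i) = +0.058801+0.318416i

Re=0.0588 Im=0.3184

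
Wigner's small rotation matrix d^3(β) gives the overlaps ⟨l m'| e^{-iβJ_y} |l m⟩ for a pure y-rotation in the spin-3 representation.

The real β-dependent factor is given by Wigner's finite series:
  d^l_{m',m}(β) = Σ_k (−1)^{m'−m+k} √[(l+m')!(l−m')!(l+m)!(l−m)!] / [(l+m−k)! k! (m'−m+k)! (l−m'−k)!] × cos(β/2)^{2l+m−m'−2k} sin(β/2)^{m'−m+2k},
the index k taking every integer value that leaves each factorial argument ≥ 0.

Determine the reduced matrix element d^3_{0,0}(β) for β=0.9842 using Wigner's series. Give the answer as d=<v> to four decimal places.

d=-0.4063

d^3_{0,0}(β=0.9842) via Wigner's sum:
Half-angle: c=0.881343, s=0.472478. N=√(6·6·6·6)=36.000000
The bounds max(0,m−m')=0 and min(l+m,l−m')=3 give 4 terms
  k=0: (−1)^0·36.0000/(36)·0.8813^6·0.4725^0 = +0.468672
  k=1: (−1)^1·36.0000/(4)·0.8813^4·0.4725^2 = -1.212228
  k=2: (−1)^2·36.0000/(4)·0.8813^2·0.4725^4 = +0.348383
  k=3: (−1)^3·36.0000/(36)·0.8813^0·0.4725^6 = -0.011125
d^3_{0,0}(0.9842) = +0.468672 -1.212228 +0.348383 -0.011125 = -0.406298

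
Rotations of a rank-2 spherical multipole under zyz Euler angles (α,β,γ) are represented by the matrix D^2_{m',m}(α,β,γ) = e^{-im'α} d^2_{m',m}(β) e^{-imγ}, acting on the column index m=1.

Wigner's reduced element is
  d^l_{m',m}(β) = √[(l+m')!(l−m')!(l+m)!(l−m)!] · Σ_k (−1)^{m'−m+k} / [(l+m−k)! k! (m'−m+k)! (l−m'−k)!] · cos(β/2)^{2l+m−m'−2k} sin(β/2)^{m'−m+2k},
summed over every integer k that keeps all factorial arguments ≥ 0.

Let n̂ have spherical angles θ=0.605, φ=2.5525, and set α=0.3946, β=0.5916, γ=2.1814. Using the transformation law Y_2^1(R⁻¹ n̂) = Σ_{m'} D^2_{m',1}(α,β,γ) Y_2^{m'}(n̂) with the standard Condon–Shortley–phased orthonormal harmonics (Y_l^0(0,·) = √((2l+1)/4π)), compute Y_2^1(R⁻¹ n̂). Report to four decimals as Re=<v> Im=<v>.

Need the full column D^2_{m',1} for m'=−2..2 at α=0.3946, β=0.5916, γ=2.1814.
cos(β/2)=0.956569, sin(β/2)=0.291505
d^2_{-2,1}: single k=3 term ⇒ +0.047390;  D = +0.008419-0.046636i
d^2_{-1,1}: k∈[2..3] ⇒ +0.233263 -0.007221 = +0.226043;  D = -0.048447-0.220790i
d^2_{0,1}: k∈[1..2] ⇒ +0.624987 -0.058040 = +0.566947;  D = -0.325066-0.464501i
d^2_{1,1}: k∈[0..1] ⇒ +0.837270 -0.233263 = +0.604007;  D = -0.509945-0.323697i
d^2_{2,1}: single k=0 term ⇒ -0.510300;  D = +0.502858+0.086833i
Y_2^{m'}(θ=0.605,φ=2.5525) and Σ D·Y over m':
  (+0.0084-0.0466i)·(+0.0478+0.1154i)  (-0.0484-0.2208i)·(-0.3005-0.2008i)  (-0.3251-0.4645i)·(+0.3247+0.0000i)  (-0.5099-0.3237i)·(+0.3005-0.2008i)  (+0.5029+0.0868i)·(+0.0478-0.1154i)
Y_2^1(R⁻¹ n̂) = -0.313705-0.124784i

Re=-0.3137 Im=-0.1248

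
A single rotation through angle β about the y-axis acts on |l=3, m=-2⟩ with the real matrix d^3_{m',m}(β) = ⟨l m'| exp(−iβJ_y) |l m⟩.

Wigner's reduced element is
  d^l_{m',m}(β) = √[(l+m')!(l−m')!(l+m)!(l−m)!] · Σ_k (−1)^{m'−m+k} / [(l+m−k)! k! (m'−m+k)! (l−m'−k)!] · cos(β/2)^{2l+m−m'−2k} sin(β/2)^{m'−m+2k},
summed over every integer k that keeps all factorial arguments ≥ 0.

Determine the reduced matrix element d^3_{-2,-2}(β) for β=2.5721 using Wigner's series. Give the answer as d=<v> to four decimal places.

d=-0.0282

d^3_{-2,-2}(β=2.5721) via Wigner's sum:
c=cos(2.5721/2)=0.280914, s=sin(2.5721/2)=0.959733; N=√[1·120·1·120]=120.000000
The bounds max(0,m−m')=0 and min(l+m,l−m')=1 give 2 terms
  k=0: (−1)^0·120.0000/(120)·0.2809^6·0.9597^0 = +0.000491
  k=1: (−1)^1·120.0000/(24)·0.2809^4·0.9597^2 = -0.028679
d^3_{-2,-2}(2.5721) = +0.000491 -0.028679 = -0.028188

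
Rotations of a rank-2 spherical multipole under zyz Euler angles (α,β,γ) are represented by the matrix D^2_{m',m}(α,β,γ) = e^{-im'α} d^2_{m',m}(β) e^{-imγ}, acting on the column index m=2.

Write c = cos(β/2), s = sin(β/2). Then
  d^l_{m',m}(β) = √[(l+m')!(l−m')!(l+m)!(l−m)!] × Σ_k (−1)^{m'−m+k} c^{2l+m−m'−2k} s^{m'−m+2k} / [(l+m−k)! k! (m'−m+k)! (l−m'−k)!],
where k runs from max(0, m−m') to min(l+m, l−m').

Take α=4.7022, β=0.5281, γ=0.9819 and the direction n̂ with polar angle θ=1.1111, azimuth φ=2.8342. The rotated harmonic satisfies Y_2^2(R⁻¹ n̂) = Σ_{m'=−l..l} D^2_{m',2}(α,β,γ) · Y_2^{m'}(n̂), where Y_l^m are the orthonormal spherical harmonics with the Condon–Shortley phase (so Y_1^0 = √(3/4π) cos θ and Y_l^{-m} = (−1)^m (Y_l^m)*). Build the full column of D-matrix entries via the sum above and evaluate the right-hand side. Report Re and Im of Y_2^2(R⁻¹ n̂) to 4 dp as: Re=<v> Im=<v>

Need the full column D^2_{m',2} for m'=−2..2 at α=4.7022, β=0.5281, γ=0.9819.
cos(β/2)=0.965341, sin(β/2)=0.260992
d^2_{-2,2}: single k=4 term ⇒ +0.004640;  D = +0.001864+0.004249i
d^2_{-1,2}: single k=3 term ⇒ +0.034324;  D = -0.031571+0.013467i
d^2_{0,2}: single k=2 term ⇒ +0.155486;  D = -0.059546-0.143633i
d^2_{1,2}: single k=1 term ⇒ +0.469569;  D = +0.435581-0.175400i
d^2_{2,2}: single k=0 term ⇒ +0.868406;  D = +0.316154+0.808811i
Y_2^{m'}(θ=1.1111,φ=2.8342) and Σ D·Y over m':
  (+0.0019+0.0042i)·(+0.2534+0.1789i)  (-0.0316+0.0135i)·(-0.2928-0.0929i)  (-0.0595-0.1436i)·(-0.1291+0.0000i)  (+0.4356-0.1754i)·(+0.2928-0.0929i)  (+0.3162+0.8088i)·(+0.2534-0.1789i)
Y_2^2(R⁻¹ n̂) = +0.353975+0.075518i

Re=0.3540 Im=0.0755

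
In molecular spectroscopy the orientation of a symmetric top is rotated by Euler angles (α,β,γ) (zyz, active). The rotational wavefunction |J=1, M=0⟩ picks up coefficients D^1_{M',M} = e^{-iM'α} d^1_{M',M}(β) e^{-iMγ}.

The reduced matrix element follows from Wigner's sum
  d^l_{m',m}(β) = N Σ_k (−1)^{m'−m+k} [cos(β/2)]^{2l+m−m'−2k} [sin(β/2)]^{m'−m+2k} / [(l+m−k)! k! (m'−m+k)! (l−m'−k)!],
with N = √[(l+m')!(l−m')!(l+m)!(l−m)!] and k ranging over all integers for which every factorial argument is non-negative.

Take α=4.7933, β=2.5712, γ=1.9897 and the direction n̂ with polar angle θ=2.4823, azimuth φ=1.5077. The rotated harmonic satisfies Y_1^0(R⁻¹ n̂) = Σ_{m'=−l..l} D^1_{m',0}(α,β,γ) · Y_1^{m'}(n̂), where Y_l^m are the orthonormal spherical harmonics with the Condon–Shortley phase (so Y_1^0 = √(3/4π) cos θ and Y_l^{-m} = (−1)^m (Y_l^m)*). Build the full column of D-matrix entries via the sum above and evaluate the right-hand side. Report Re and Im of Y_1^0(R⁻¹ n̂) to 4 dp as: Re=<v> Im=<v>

Need the full column D^1_{m',0} for m'=−1..1 at α=4.7933, β=2.5712, γ=1.9897.
cos(β/2)=0.281346, sin(β/2)=0.959606
d^1_{-1,0}: single k=1 term ⇒ +0.381811;  D = +0.030859-0.380562i
d^1_{0,0}: k∈[0..1] ⇒ +0.079155 -0.920845 = -0.841689;  D = -0.841689+0.000000i
d^1_{1,0}: single k=0 term ⇒ -0.381811;  D = -0.030859-0.380562i
Y_1^{m'}(θ=2.4823,φ=1.5077) and Σ D·Y over m':
  (+0.0309-0.3806i)·(+0.0133-0.2112i)  (-0.8417+0.0000i)·(-0.3862+0.0000i)  (-0.0309-0.3806i)·(-0.0133-0.2112i)
Y_1^0(R⁻¹ n̂) = +0.165127+0.000000i

Re=0.1651 Im=0.0000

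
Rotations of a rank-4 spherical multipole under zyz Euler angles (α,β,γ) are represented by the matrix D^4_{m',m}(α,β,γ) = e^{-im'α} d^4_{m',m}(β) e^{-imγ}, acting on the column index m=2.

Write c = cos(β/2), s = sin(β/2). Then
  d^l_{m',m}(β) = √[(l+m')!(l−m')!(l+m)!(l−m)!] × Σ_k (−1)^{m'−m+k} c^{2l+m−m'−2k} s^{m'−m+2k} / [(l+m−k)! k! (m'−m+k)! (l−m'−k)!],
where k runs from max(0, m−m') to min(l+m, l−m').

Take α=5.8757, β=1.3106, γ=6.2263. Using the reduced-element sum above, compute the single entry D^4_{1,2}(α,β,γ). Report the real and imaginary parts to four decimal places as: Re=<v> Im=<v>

Split into d^4_{1,2}(β=1.3106) × two z-phases.
With c≡cos(β/2)=0.792865 and s≡sin(β/2)=0.609397, N=[120·6·720·2]^{1/2}=1018.233765
The bounds max(0,m−m')=1 and min(l+m,l−m')=3 give 3 terms
  k=1: (−1)^0·1018.2338/(240)·0.7929^7·0.6094^1 = +0.509251
  k=2: (−1)^1·1018.2338/(48)·0.7929^5·0.6094^3 = -1.504195
  k=3: (−1)^2·1018.2338/(72)·0.7929^3·0.6094^5 = +0.592400
d^4_{1,2}(1.3106) = +0.509251 -1.504195 +0.592400 = -0.402544
Phases: e^{-i·(1)·5.8757}=+0.918120+0.396302i, e^{-i·(2)·6.2263}=+0.993535+0.113525i ⇒ D=-0.349084-0.200455i

Re=-0.3491 Im=-0.2005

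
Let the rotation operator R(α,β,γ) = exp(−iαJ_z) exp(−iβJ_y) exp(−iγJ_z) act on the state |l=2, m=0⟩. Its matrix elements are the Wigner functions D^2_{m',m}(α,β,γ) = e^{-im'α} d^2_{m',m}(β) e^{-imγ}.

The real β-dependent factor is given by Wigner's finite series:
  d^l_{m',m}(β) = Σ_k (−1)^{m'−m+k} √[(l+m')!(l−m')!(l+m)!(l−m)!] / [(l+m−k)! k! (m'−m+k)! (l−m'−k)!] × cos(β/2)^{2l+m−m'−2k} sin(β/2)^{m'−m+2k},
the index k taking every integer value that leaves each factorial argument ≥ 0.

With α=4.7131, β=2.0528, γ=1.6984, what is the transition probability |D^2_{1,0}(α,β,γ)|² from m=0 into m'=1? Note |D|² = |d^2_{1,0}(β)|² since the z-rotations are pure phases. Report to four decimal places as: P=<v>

P=0.2531

D^2_{1,0}(4.7131,2.0528,1.6984) = e^{-i·1·4.7131}·d^2_{1,0}(2.0528)·e^{-i·0·1.6984}. Compute d first:
With c≡cos(β/2)=0.517902 and s≡sin(β/2)=0.855440, N=[6·1·2·2]^{1/2}=4.898979
k: max(0,(0)−(1))=0 … min(2+(0),2−(1))=1
  k=0: (−1)^1·4.8990/(2)·0.5179^3·0.8554^1 = -0.291077
  k=1: (−1)^2·4.8990/(2)·0.5179^1·0.8554^3 = +0.794130
d^2_{1,0}(2.0528) = -0.291077 +0.794130 = +0.503054
|D^2_{1,0}|² = |d^2_{1,0}(β)|² = (+0.503054)² = 0.253063 (the z-rotation phases have unit modulus)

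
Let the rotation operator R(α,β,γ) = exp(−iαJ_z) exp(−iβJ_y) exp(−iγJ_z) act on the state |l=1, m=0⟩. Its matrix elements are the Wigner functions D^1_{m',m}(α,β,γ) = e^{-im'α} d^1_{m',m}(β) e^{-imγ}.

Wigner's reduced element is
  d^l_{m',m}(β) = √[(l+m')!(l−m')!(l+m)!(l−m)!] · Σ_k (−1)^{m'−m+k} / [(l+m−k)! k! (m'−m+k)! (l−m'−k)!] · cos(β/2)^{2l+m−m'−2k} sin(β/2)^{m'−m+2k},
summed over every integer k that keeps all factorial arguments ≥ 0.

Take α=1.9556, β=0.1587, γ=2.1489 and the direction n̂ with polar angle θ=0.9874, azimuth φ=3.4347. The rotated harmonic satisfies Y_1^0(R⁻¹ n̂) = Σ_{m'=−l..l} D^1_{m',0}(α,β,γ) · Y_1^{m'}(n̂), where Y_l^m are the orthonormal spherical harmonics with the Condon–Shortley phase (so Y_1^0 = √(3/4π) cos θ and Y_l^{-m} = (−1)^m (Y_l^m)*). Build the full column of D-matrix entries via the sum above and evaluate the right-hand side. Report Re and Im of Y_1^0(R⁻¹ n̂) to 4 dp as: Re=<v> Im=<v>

Re=0.2717 Im=0.0000

Need the full column D^1_{m',0} for m'=−1..1 at α=1.9556, β=0.1587, γ=2.1489.
cos(β/2)=0.996853, sin(β/2)=0.079267
d^1_{-1,0}: single k=1 term ⇒ +0.111747;  D = -0.041947+0.103576i
d^1_{0,0}: k∈[0..1] ⇒ +0.993717 -0.006283 = +0.987434;  D = +0.987434+0.000000i
d^1_{1,0}: single k=0 term ⇒ -0.111747;  D = +0.041947+0.103576i
Y_1^{m'}(θ=0.9874,φ=3.4347) and Σ D·Y over m':
  (-0.0419+0.1036i)·(-0.2761+0.0833i)  (+0.9874+0.0000i)·(+0.2692+0.0000i)  (+0.0419+0.1036i)·(+0.2761+0.0833i)
Y_1^0(R⁻¹ n̂) = +0.271671+0.000000i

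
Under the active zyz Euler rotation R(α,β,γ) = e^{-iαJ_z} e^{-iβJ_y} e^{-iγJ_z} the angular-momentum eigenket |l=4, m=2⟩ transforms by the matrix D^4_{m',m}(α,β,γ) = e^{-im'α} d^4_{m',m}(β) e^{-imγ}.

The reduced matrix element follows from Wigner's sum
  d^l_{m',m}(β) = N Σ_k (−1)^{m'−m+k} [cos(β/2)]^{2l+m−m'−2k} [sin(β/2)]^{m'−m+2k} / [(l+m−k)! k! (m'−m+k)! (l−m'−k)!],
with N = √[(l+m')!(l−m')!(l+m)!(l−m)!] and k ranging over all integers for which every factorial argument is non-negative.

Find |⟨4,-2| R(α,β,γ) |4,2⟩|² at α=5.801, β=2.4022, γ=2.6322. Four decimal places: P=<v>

P=0.0702

First d^4_{-2,2}(β=2.4022), then the phase factors e^{-i(-2)α} and e^{-i(2)γ}:
With c≡cos(β/2)=0.361332 and s≡sin(β/2)=0.932437, N=[2·720·720·2]^{1/2}=1440.000000
Admissible k: 4..6 (factorial args all ≥0)
  k=4: (−1)^0·1440.0000/(96)·0.3613^4·0.9324^4 = +0.193284
  k=5: (−1)^1·1440.0000/(120)·0.3613^2·0.9324^6 = -1.029703
  k=6: (−1)^2·1440.0000/(1440)·0.3613^0·0.9324^8 = +0.571421
d^4_{-2,2}(2.4022) = +0.193284 -1.029703 +0.571421 = -0.264998
|D^4_{-2,2}|² = |d^4_{-2,2}(β)|² = (-0.264998)² = 0.070224 (the z-rotation phases have unit modulus)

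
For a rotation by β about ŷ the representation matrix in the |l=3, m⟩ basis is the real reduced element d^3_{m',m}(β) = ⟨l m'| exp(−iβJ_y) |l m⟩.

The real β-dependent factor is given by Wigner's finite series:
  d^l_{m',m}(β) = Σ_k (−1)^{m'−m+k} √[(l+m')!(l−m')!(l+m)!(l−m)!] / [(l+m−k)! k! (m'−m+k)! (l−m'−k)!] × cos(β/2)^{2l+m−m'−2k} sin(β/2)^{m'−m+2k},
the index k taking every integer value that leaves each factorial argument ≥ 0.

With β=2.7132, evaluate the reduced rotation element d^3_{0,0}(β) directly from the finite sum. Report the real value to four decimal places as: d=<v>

d=-0.5172

d^3_{0,0}(β=2.7132) via Wigner's sum:
Half-angle: c=0.212562, s=0.977148. N=√(6·6·6·6)=36.000000
Admissible k: 0..3 (factorial args all ≥0)
  k=0: (−1)^0·36.0000/(36)·0.2126^6·0.9771^0 = +0.000092
  k=1: (−1)^1·36.0000/(4)·0.2126^4·0.9771^2 = -0.017543
  k=2: (−1)^2·36.0000/(4)·0.2126^2·0.9771^4 = +0.370728
  k=3: (−1)^3·36.0000/(36)·0.2126^0·0.9771^6 = -0.870484
d^3_{0,0}(2.7132) = +0.000092 -0.017543 +0.370728 -0.870484 = -0.517207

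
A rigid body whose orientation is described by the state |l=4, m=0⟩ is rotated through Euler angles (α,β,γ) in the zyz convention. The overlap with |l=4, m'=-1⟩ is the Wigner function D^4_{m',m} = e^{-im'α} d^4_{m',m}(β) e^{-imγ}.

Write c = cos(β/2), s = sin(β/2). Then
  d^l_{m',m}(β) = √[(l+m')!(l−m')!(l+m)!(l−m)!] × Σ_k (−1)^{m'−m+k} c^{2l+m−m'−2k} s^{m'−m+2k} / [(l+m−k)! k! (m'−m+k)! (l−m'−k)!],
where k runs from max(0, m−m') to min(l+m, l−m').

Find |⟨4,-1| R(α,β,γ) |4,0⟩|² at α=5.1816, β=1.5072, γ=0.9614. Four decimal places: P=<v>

P=0.0111

D^4_{-1,0}(5.1816,1.5072,0.9614) = e^{-i·-1·5.1816}·d^4_{-1,0}(1.5072)·e^{-i·0·0.9614}. Compute d first:
Half-angle: c=0.729230, s=0.684268. N=√(6·120·24·24)=643.987578
k∈{1,2,3,4} keeps every argument non-negative
  k=1: (−1)^0·643.9876/(144)·0.7292^7·0.6843^1 = +0.335579
  k=2: (−1)^1·643.9876/(24)·0.7292^5·0.6843^3 = -1.772838
  k=3: (−1)^2·643.9876/(24)·0.7292^3·0.6843^5 = +1.560963
  k=4: (−1)^3·643.9876/(144)·0.7292^1·0.6843^7 = -0.229068
d^4_{-1,0}(1.5072) = +0.335579 -1.772838 +1.560963 -0.229068 = -0.105364
|D^4_{-1,0}|² = |d^4_{-1,0}(β)|² = (-0.105364)² = 0.011102 (the z-rotation phases have unit modulus)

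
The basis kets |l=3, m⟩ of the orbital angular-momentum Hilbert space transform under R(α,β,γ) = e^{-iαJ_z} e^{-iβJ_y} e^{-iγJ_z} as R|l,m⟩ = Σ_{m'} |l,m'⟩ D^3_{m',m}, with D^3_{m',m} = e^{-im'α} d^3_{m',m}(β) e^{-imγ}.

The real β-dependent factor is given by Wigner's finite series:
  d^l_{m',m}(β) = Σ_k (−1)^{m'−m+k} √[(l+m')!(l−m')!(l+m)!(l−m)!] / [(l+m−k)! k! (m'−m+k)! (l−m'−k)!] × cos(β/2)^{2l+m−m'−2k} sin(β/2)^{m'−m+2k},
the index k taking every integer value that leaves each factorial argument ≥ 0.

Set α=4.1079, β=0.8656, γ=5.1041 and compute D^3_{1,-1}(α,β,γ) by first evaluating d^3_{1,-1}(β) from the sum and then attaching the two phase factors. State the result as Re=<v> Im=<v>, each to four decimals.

Split into d^3_{1,-1}(β=0.8656) × two z-phases.
Half-angle: c=0.907795, s=0.419414. N=√(24·2·2·24)=48.000000
The bounds max(0,m−m')=0 and min(l+m,l−m')=2 give 3 terms
  k=0: (−1)^2·48.0000/(8)·0.9078^4·0.4194^2 = +0.716785
  k=1: (−1)^3·48.0000/(6)·0.9078^2·0.4194^4 = -0.204004
  k=2: (−1)^4·48.0000/(48)·0.9078^0·0.4194^6 = +0.005443
d^3_{1,-1}(0.8656) = +0.716785 -0.204004 +0.005443 = +0.518224
D = (-0.568342+0.822793i)·(+0.518224)·(+0.381770-0.924257i) = +0.281653+0.435003i

Re=0.2817 Im=0.4350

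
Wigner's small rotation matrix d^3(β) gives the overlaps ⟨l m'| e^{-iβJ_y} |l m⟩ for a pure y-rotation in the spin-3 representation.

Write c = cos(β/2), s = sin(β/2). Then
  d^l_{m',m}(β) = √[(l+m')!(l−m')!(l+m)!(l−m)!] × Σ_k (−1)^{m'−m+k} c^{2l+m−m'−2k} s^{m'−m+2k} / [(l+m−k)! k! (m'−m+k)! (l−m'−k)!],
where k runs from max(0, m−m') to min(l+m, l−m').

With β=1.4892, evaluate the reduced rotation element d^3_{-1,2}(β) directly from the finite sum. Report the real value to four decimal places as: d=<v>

d^3_{-1,2}(β=1.4892) via Wigner's sum:
Half-angle: c=0.735359, s=0.677678. N=√(2·24·120·1)=75.894664
The bounds max(0,m−m')=3 and min(l+m,l−m')=4 give 2 terms
  k=3: (−1)^0·75.8947/(12)·0.7354^3·0.6777^3 = +0.782705
  k=4: (−1)^1·75.8947/(24)·0.7354^1·0.6777^5 = -0.332365
d^3_{-1,2}(1.4892) = +0.782705 -0.332365 = +0.450340

d=0.4503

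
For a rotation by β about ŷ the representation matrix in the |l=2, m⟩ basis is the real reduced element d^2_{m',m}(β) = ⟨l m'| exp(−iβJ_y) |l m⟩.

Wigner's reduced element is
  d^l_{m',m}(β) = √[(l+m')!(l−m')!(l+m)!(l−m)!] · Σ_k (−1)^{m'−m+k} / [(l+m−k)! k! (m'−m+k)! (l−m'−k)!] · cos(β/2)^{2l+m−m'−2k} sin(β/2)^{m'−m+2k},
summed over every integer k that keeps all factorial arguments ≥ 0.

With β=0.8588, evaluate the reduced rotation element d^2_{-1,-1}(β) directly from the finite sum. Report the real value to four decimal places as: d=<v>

d=0.2535

d^2_{-1,-1}(β=0.8588) via Wigner's sum:
c=cos(0.8588/2)=0.909216, s=sin(0.8588/2)=0.416325; N=√[1·6·1·6]=6.000000
k: max(0,(-1)−(-1))=0 … min(2+(-1),2−(-1))=1
  k=0: (−1)^0·6.0000/(6)·0.9092^4·0.4163^0 = +0.683389
  k=1: (−1)^1·6.0000/(2)·0.9092^2·0.4163^2 = -0.429854
d^2_{-1,-1}(0.8588) = +0.683389 -0.429854 = +0.253535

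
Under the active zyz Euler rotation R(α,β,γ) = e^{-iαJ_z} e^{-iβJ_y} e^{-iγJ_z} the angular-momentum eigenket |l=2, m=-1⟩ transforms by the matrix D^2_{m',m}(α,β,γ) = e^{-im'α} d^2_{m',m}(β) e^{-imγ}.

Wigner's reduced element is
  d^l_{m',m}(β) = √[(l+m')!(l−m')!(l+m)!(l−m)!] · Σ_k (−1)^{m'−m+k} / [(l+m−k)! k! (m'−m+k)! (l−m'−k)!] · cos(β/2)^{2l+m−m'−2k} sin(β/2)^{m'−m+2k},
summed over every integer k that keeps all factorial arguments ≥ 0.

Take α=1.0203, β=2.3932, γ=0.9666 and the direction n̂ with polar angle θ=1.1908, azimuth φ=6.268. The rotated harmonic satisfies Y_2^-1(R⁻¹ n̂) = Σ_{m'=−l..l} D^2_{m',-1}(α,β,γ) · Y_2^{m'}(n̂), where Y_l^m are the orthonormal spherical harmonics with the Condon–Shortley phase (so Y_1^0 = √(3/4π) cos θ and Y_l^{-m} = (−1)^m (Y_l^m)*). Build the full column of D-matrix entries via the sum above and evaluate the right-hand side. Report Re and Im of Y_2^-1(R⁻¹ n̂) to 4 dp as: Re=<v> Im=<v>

Re=-0.0390 Im=-0.0015

Need the full column D^2_{m',-1} for m'=−2..2 at α=1.0203, β=2.3932, γ=0.9666.
cos(β/2)=0.365525, sin(β/2)=0.930802
d^2_{-2,-1}: single k=1 term ⇒ +0.090915;  D = -0.090095+0.012182i
d^2_{-1,-1}: k∈[0..1] ⇒ +0.017851 -0.347271 = -0.329420;  D = +0.133151-0.301311i
d^2_{0,-1}: k∈[0..1] ⇒ -0.111348 +0.722044 = +0.610696;  D = +0.346937+0.502578i
d^2_{1,-1}: k∈[0..1] ⇒ +0.347271 -0.750635 = -0.403364;  D = -0.402782+0.021650i
d^2_{2,-1}: single k=0 term ⇒ -0.589547;  D = -0.280985+0.518279i
Y_2^{m'}(θ=1.1908,φ=6.268) and Σ D·Y over m':
  (-0.0901+0.0122i)·(+0.3330+0.0101i)  (+0.1332-0.3013i)·(+0.2661+0.0040i)  (+0.3469+0.5026i)·(-0.1852+0.0000i)  (-0.4028+0.0217i)·(-0.2661+0.0040i)  (-0.2810+0.5183i)·(+0.3330-0.0101i)
Y_2^-1(R⁻¹ n̂) = -0.038969-0.001547i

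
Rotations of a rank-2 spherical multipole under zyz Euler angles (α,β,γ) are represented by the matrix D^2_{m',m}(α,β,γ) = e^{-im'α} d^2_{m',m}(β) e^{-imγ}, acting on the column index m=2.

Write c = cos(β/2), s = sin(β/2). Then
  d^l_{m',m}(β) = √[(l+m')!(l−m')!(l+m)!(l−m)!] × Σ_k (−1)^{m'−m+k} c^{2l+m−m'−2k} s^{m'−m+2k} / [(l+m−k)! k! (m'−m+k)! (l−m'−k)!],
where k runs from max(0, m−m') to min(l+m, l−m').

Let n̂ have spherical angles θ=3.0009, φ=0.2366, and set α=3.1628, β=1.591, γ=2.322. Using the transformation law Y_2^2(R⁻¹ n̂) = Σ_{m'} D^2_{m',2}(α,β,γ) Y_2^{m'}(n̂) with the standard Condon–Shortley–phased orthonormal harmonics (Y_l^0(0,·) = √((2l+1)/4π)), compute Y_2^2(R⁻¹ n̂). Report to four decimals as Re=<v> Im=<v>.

Re=-0.0031 Im=0.3810

Need the full column D^2_{m',2} for m'=−2..2 at α=3.1628, β=1.591, γ=2.322.
cos(β/2)=0.699928, sin(β/2)=0.714214
d^2_{-2,2}: single k=4 term ⇒ +0.260203;  D = -0.028773+0.258607i
d^2_{-1,2}: single k=3 term ⇒ +0.509997;  D = +0.045633-0.507951i
d^2_{0,2}: single k=2 term ⇒ +0.612123;  D = -0.041830+0.610692i
d^2_{1,2}: single k=1 term ⇒ +0.489799;  D = +0.023101-0.489254i
d^2_{2,2}: single k=0 term ⇒ +0.240001;  D = -0.006233+0.239920i
Y_2^{m'}(θ=3.0009,φ=0.2366) and Σ D·Y over m':
  (-0.0288+0.2586i)·(+0.0068-0.0035i)  (+0.0456-0.5080i)·(-0.1043+0.0251i)  (-0.0418+0.6107i)·(+0.6122+0.0000i)  (+0.0231-0.4893i)·(+0.1043+0.0251i)  (-0.0062+0.2399i)·(+0.0068+0.0035i)
Y_2^2(R⁻¹ n̂) = -0.003057+0.380978i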